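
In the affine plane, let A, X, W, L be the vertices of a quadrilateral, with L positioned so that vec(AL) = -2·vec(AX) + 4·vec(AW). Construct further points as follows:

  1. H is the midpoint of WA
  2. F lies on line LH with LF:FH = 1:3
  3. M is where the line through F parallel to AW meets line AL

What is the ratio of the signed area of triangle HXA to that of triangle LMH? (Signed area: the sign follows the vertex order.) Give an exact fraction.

Choose coordinates A = (0, 0), X = (1, 0), W = (0, 1), L = (-2, 4).
1. H is the midpoint of WA ⇒ H = (0, 1/2)
2. F lies on line LH with LF:FH = 1:3 ⇒ F = (-3/2, 25/8)
3. M is where the line through F parallel to AW meets line AL ⇒ M = (-3/2, 3)
2·[HXA] = -1/2, 2·[LMH] = 1/4
[HXA]:[LMH] = -1/2:1/4 = -2

[HXA]:[LMH] = -2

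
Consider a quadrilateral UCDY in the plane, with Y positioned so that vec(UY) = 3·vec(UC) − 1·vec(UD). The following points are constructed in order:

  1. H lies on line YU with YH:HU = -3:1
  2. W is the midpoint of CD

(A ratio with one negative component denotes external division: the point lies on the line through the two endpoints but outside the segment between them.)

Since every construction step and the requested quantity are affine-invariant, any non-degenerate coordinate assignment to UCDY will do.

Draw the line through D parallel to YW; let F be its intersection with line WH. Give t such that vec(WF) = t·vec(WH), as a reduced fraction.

Work in coordinates with U = (0, 0), C = (1, 0), D = (0, 1), Y = (3, -1).
1. H lies on line YU with YH:HU = -3:1 ⇒ H = (-3/2, 1/2)
2. W is the midpoint of CD ⇒ W = (1/2, 1/2)
through D parallel to YW: direction (-5/2, 3/2); meets WH at F = (5/6, 1/2)
F = W + t·(H−W) with t = -1/6

t = -1/6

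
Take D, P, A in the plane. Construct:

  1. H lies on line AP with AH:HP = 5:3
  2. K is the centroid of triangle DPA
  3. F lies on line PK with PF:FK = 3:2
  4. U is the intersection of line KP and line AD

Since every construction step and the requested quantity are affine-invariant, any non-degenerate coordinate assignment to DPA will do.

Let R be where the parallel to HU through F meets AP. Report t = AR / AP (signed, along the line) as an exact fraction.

Assign D = (0, 0), P = (1, 0), A = (0, 1) — the answer is frame-independent, so this choice is without loss of generality.
1. H lies on line AP with AH:HP = 5:3 ⇒ H = (5/8, 3/8)
2. K is the centroid of triangle DPA ⇒ K = (1/3, 1/3)
3. F lies on line PK with PF:FK = 3:2 ⇒ F = (3/5, 1/5)
4. U is the intersection of line KP and line AD ⇒ U = (0, 1/2)
through F parallel to HU: direction (-5/8, 1/8); meets AP at R = (17/20, 3/20)
R = A + t·(P−A) with t = 17/20

t = 17/20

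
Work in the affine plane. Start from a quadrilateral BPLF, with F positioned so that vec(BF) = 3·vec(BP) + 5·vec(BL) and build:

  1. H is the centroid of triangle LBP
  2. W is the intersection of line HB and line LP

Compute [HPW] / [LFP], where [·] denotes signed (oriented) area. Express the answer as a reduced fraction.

Choose coordinates B = (0, 0), P = (1, 0), L = (0, 1), F = (3, 5).
1. H is the centroid of triangle LBP ⇒ H = (1/3, 1/3)
2. W is the intersection of line HB and line LP ⇒ W = (1/2, 1/2)
2·[HPW] = 1/6, 2·[LFP] = -7
[HPW]:[LFP] = 1/6:-7 = -1/42

[HPW]:[LFP] = -1/42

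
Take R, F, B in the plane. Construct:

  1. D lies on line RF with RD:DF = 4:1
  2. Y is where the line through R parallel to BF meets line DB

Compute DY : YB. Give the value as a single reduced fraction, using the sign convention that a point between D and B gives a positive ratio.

Choose coordinates R = (0, 0), F = (1, 0), B = (0, 1).
1. D lies on line RF with RD:DF = 4:1 ⇒ D = (4/5, 0)
2. Y is where the line through R parallel to BF meets line DB ⇒ Y = (4, -4)
Y = D + t·(B−D) with t = -4, so DY:YB = t:(1−t) = -4:5

DY:YB = -4/5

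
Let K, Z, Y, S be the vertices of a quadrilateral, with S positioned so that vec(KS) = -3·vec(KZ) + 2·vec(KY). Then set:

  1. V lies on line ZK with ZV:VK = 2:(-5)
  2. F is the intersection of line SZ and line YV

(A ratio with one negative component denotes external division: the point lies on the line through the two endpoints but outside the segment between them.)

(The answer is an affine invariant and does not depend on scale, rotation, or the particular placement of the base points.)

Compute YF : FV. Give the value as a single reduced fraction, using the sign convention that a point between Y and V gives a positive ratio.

Assign K = (0, 0), Z = (1, 0), Y = (0, 1), S = (-3, 2) — the answer is frame-independent, so this choice is without loss of generality.
1. V lies on line ZK with ZV:VK = 2:(-5) ⇒ V = (5/3, 0)
2. F is the intersection of line SZ and line YV ⇒ F = (5, -2)
F = Y + t·(V−Y) with t = 3, so YF:FV = t:(1−t) = 3:-2

YF:FV = -3/2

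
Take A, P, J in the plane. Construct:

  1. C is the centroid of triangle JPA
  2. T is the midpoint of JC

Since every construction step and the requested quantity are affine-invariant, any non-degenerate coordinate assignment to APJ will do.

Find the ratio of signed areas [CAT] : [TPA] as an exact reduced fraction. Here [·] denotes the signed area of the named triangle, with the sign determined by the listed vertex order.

Choose coordinates A = (0, 0), P = (1, 0), J = (0, 1).
1. C is the centroid of triangle JPA ⇒ C = (1/3, 1/3)
2. T is the midpoint of JC ⇒ T = (1/6, 2/3)
2·[CAT] = -1/6, 2·[TPA] = -2/3
[CAT]:[TPA] = -1/6:-2/3 = 1/4

[CAT]:[TPA] = 1/4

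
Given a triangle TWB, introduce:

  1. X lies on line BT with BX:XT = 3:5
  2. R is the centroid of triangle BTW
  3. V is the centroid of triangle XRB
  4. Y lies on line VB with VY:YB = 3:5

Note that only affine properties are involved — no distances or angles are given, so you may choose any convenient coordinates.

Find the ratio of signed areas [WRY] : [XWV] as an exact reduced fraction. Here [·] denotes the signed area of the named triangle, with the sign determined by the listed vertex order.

Work in coordinates with T = (0, 0), W = (1, 0), B = (0, 1).
1. X lies on line BT with BX:XT = 3:5 ⇒ X = (0, 5/8)
2. R is the centroid of triangle BTW ⇒ R = (1/3, 1/3)
3. V is the centroid of triangle XRB ⇒ V = (1/9, 47/72)
4. Y lies on line VB with VY:YB = 3:5 ⇒ Y = (5/72, 451/576)
2·[WRY] = -61/288, 2·[XWV] = 7/72
[WRY]:[XWV] = -61/288:7/72 = -61/28

[WRY]:[XWV] = -61/28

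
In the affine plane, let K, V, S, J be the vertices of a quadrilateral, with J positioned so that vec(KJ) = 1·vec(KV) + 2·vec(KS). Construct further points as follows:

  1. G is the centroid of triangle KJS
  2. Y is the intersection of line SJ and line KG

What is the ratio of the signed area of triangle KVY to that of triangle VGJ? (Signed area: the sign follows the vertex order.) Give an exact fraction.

Choose coordinates K = (0, 0), V = (1, 0), S = (0, 1), J = (1, 2).
1. G is the centroid of triangle KJS ⇒ G = (1/3, 1)
2. Y is the intersection of line SJ and line KG ⇒ Y = (1/2, 3/2)
2·[KVY] = 3/2, 2·[VGJ] = -4/3
[KVY]:[VGJ] = 3/2:-4/3 = -9/8

[KVY]:[VGJ] = -9/8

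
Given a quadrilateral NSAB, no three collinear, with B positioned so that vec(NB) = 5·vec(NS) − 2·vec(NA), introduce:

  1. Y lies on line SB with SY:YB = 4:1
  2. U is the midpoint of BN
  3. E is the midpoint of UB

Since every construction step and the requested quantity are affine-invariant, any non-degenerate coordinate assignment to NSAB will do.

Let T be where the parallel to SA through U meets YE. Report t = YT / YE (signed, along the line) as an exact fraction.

Assign N = (0, 0), S = (1, 0), A = (0, 1), B = (5, -2) — the answer is frame-independent, so this choice is without loss of generality.
1. Y lies on line SB with SY:YB = 4:1 ⇒ Y = (21/5, -8/5)
2. U is the midpoint of BN ⇒ U = (5/2, -1)
3. E is the midpoint of UB ⇒ E = (15/4, -3/2)
through U parallel to SA: direction (-1, 1); meets YE at T = (39/14, -9/7)
T = Y + t·(E−Y) with t = 22/7

t = 22/7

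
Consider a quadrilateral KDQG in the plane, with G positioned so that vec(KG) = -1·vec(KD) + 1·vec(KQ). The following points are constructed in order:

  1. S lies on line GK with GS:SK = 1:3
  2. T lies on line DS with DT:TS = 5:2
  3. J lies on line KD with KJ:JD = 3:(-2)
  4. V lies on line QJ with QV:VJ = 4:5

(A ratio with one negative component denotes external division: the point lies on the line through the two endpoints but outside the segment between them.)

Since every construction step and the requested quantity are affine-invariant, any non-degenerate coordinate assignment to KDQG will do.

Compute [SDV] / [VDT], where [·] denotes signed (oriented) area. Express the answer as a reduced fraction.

[SDV]:[VDT] = -7/5

Assign K = (0, 0), D = (1, 0), Q = (0, 1), G = (-1, 1) — the answer is frame-independent, so this choice is without loss of generality.
1. S lies on line GK with GS:SK = 1:3 ⇒ S = (-3/4, 3/4)
2. T lies on line DS with DT:TS = 5:2 ⇒ T = (-1/4, 15/28)
3. J lies on line KD with KJ:JD = 3:(-2) ⇒ J = (3, 0)
4. V lies on line QJ with QV:VJ = 4:5 ⇒ V = (4/3, 5/9)
2·[SDV] = 11/9, 2·[VDT] = -55/63
[SDV]:[VDT] = 11/9:-55/63 = -7/5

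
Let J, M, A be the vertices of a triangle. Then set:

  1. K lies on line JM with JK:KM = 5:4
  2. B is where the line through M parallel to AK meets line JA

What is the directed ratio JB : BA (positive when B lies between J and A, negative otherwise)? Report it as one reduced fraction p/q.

JB:BA = -9/4

Choose coordinates J = (0, 0), M = (1, 0), A = (0, 1).
1. K lies on line JM with JK:KM = 5:4 ⇒ K = (5/9, 0)
2. B is where the line through M parallel to AK meets line JA ⇒ B = (0, 9/5)
B = J + t·(A−J) with t = 9/5, so JB:BA = t:(1−t) = 9/5:-4/5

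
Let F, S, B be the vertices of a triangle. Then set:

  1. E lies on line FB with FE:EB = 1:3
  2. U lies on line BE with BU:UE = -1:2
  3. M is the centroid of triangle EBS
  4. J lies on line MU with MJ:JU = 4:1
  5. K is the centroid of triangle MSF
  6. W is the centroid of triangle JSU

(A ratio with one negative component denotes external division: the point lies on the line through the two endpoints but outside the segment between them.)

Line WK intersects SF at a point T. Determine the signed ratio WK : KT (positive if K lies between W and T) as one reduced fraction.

Work in coordinates with F = (0, 0), S = (1, 0), B = (0, 1).
1. E lies on line FB with FE:EB = 1:3 ⇒ E = (0, 1/4)
2. U lies on line BE with BU:UE = -1:2 ⇒ U = (0, 7/4)
3. M is the centroid of triangle EBS ⇒ M = (1/3, 5/12)
4. J lies on line MU with MJ:JU = 4:1 ⇒ J = (1/15, 89/60)
5. K is the centroid of triangle MSF ⇒ K = (4/9, 5/36)
6. W is the centroid of triangle JSU ⇒ W = (16/45, 97/90)
line WK meets SF at T = (232/507, 0)
K = W + t·(T−W) with t = 169/194, so WK:KT = 169/194:25/194

WK:KT = 169/25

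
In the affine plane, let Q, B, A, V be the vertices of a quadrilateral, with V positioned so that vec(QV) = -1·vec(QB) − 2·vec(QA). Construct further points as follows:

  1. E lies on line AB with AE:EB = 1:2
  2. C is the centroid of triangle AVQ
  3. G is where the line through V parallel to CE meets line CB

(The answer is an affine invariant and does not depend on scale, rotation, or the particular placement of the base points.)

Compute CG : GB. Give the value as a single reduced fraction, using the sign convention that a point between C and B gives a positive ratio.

Choose coordinates Q = (0, 0), B = (1, 0), A = (0, 1), V = (-1, -2).
1. E lies on line AB with AE:EB = 1:2 ⇒ E = (1/3, 2/3)
2. C is the centroid of triangle AVQ ⇒ C = (-1/3, -1/3)
3. G is where the line through V parallel to CE meets line CB ⇒ G = (1/5, -1/5)
G = C + t·(B−C) with t = 2/5, so CG:GB = t:(1−t) = 2/5:3/5

CG:GB = 2/3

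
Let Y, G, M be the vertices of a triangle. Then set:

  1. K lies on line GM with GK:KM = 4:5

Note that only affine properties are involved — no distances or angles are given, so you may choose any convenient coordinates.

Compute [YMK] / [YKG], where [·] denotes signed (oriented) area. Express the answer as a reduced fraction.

Assign Y = (0, 0), G = (1, 0), M = (0, 1) — the answer is frame-independent, so this choice is without loss of generality.
1. K lies on line GM with GK:KM = 4:5 ⇒ K = (5/9, 4/9)
2·[YMK] = -5/9, 2·[YKG] = -4/9
[YMK]:[YKG] = -5/9:-4/9 = 5/4

[YMK]:[YKG] = 5/4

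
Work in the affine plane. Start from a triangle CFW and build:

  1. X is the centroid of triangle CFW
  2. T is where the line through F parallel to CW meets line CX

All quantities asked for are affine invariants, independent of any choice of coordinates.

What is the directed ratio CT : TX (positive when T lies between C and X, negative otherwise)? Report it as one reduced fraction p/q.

CT:TX = -3/2

Choose coordinates C = (0, 0), F = (1, 0), W = (0, 1).
1. X is the centroid of triangle CFW ⇒ X = (1/3, 1/3)
2. T is where the line through F parallel to CW meets line CX ⇒ T = (1, 1)
T = C + t·(X−C) with t = 3, so CT:TX = t:(1−t) = 3:-2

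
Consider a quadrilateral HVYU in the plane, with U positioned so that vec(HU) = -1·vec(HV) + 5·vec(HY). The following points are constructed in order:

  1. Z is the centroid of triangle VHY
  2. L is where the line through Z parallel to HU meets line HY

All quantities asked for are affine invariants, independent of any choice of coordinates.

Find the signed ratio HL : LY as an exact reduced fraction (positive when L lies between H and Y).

Choose coordinates H = (0, 0), V = (1, 0), Y = (0, 1), U = (-1, 5).
1. Z is the centroid of triangle VHY ⇒ Z = (1/3, 1/3)
2. L is where the line through Z parallel to HU meets line HY ⇒ L = (0, 2)
L = H + t·(Y−H) with t = 2, so HL:LY = t:(1−t) = 2:-1

HL:LY = -2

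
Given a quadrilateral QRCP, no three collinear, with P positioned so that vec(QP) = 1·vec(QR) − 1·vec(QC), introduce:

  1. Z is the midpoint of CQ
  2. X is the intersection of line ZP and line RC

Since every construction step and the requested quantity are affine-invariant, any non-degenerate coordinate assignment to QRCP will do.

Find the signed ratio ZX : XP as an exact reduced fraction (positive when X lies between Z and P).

ZX:XP = -1/2

Choose coordinates Q = (0, 0), R = (1, 0), C = (0, 1), P = (1, -1).
1. Z is the midpoint of CQ ⇒ Z = (0, 1/2)
2. X is the intersection of line ZP and line RC ⇒ X = (-1, 2)
X = Z + t·(P−Z) with t = -1, so ZX:XP = t:(1−t) = -1:2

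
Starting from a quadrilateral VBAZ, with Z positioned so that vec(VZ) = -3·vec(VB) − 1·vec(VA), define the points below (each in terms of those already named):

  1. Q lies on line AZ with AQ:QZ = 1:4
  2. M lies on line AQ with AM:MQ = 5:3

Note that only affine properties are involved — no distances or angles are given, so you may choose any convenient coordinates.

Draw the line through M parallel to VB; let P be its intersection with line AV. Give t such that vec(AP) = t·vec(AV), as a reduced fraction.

Assign V = (0, 0), B = (1, 0), A = (0, 1), Z = (-3, -1) — the answer is frame-independent, so this choice is without loss of generality.
1. Q lies on line AZ with AQ:QZ = 1:4 ⇒ Q = (-3/5, 3/5)
2. M lies on line AQ with AM:MQ = 5:3 ⇒ M = (-3/8, 3/4)
through M parallel to VB: direction (1, 0); meets AV at P = (0, 3/4)
P = A + t·(V−A) with t = 1/4

t = 1/4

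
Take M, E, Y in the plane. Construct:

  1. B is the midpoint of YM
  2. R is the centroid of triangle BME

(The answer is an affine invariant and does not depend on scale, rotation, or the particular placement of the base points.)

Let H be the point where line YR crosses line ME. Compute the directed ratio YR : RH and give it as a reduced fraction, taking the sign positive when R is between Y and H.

YR:RH = 5

Set M = (0, 0), E = (1, 0), Y = (0, 1); any affine frame gives the same invariant.
1. B is the midpoint of YM ⇒ B = (0, 1/2)
2. R is the centroid of triangle BME ⇒ R = (1/3, 1/6)
line YR meets ME at H = (2/5, 0)
R = Y + t·(H−Y) with t = 5/6, so YR:RH = 5/6:1/6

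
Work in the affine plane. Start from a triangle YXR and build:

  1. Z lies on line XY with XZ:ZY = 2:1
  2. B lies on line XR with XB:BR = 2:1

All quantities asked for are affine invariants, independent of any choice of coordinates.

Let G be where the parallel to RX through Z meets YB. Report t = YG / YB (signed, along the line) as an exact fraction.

t = 1/3

Set Y = (0, 0), X = (1, 0), R = (0, 1); any affine frame gives the same invariant.
1. Z lies on line XY with XZ:ZY = 2:1 ⇒ Z = (1/3, 0)
2. B lies on line XR with XB:BR = 2:1 ⇒ B = (1/3, 2/3)
through Z parallel to RX: direction (1, -1); meets YB at G = (1/9, 2/9)
G = Y + t·(B−Y) with t = 1/3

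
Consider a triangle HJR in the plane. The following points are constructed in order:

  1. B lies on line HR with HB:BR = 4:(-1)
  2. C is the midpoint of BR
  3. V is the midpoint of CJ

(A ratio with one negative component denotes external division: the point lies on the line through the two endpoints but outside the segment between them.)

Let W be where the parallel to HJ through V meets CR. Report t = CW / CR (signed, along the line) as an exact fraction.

Set H = (0, 0), J = (1, 0), R = (0, 1); any affine frame gives the same invariant.
1. B lies on line HR with HB:BR = 4:(-1) ⇒ B = (0, 4/3)
2. C is the midpoint of BR ⇒ C = (0, 7/6)
3. V is the midpoint of CJ ⇒ V = (1/2, 7/12)
through V parallel to HJ: direction (1, 0); meets CR at W = (0, 7/12)
W = C + t·(R−C) with t = 7/2

t = 7/2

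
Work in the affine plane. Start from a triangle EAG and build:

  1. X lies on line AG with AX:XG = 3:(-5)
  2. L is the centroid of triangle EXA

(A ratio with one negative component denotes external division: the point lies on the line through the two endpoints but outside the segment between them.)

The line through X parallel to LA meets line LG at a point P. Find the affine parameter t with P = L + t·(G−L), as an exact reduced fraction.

Choose coordinates E = (0, 0), A = (1, 0), G = (0, 1).
1. X lies on line AG with AX:XG = 3:(-5) ⇒ X = (5/2, -3/2)
2. L is the centroid of triangle EXA ⇒ L = (7/6, -1/2)
through X parallel to LA: direction (-1/6, 1/2); meets LG at P = (35/12, -11/4)
P = L + t·(G−L) with t = -3/2

t = -3/2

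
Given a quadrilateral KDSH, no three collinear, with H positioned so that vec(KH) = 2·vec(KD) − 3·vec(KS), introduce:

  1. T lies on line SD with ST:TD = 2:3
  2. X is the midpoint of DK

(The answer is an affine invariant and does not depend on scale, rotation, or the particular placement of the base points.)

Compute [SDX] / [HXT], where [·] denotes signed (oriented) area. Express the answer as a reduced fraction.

Set K = (0, 0), D = (1, 0), S = (0, 1), H = (2, -3); any affine frame gives the same invariant.
1. T lies on line SD with ST:TD = 2:3 ⇒ T = (2/5, 3/5)
2. X is the midpoint of DK ⇒ X = (1/2, 0)
2·[SDX] = -1/2, 2·[HXT] = -3/5
[SDX]:[HXT] = -1/2:-3/5 = 5/6

[SDX]:[HXT] = 5/6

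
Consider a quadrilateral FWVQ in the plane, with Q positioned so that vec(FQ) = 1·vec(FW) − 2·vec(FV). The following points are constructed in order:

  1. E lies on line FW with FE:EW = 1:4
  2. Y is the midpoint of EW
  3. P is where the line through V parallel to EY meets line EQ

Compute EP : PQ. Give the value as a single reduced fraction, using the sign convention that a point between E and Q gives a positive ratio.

EP:PQ = -1/3

Assign F = (0, 0), W = (1, 0), V = (0, 1), Q = (1, -2) — the answer is frame-independent, so this choice is without loss of generality.
1. E lies on line FW with FE:EW = 1:4 ⇒ E = (1/5, 0)
2. Y is the midpoint of EW ⇒ Y = (3/5, 0)
3. P is where the line through V parallel to EY meets line EQ ⇒ P = (-1/5, 1)
P = E + t·(Q−E) with t = -1/2, so EP:PQ = t:(1−t) = -1/2:3/2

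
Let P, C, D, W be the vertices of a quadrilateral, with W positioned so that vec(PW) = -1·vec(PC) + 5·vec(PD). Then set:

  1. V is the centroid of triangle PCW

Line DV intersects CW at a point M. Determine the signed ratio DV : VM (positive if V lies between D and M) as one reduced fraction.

Set P = (0, 0), C = (1, 0), D = (0, 1), W = (-1, 5); any affine frame gives the same invariant.
1. V is the centroid of triangle PCW ⇒ V = (0, 5/3)
line DV meets CW at M = (0, 5/2)
V = D + t·(M−D) with t = 4/9, so DV:VM = 4/9:5/9

DV:VM = 4/5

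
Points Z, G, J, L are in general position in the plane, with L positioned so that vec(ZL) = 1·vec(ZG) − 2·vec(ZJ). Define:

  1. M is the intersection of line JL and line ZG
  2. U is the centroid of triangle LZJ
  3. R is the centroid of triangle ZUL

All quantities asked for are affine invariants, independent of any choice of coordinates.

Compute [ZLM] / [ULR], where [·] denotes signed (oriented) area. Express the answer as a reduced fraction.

Work in coordinates with Z = (0, 0), G = (1, 0), J = (0, 1), L = (1, -2).
1. M is the intersection of line JL and line ZG ⇒ M = (1/3, 0)
2. U is the centroid of triangle LZJ ⇒ U = (1/3, -1/3)
3. R is the centroid of triangle ZUL ⇒ R = (4/9, -7/9)
2·[ZLM] = 2/3, 2·[ULR] = -1/9
[ZLM]:[ULR] = 2/3:-1/9 = -6

[ZLM]:[ULR] = -6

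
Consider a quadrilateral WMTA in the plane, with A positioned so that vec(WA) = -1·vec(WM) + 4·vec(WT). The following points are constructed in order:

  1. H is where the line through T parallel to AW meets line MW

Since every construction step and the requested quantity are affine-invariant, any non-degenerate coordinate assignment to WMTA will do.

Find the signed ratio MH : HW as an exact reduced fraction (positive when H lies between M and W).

Work in coordinates with W = (0, 0), M = (1, 0), T = (0, 1), A = (-1, 4).
1. H is where the line through T parallel to AW meets line MW ⇒ H = (1/4, 0)
H = M + t·(W−M) with t = 3/4, so MH:HW = t:(1−t) = 3/4:1/4

MH:HW = 3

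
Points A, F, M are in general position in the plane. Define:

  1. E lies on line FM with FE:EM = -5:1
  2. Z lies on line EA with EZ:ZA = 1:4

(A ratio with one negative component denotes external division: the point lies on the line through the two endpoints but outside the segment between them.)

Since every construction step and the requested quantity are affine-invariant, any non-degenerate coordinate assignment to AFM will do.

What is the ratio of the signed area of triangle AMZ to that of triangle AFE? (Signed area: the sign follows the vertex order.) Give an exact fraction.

Work in coordinates with A = (0, 0), F = (1, 0), M = (0, 1).
1. E lies on line FM with FE:EM = -5:1 ⇒ E = (-1/4, 5/4)
2. Z lies on line EA with EZ:ZA = 1:4 ⇒ Z = (-1/5, 1)
2·[AMZ] = 1/5, 2·[AFE] = 5/4
[AMZ]:[AFE] = 1/5:5/4 = 4/25

[AMZ]:[AFE] = 4/25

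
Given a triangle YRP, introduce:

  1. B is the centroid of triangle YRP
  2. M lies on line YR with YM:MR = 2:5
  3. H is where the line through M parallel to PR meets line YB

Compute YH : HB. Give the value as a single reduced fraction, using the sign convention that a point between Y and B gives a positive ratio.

YH:HB = 3/4

Assign Y = (0, 0), R = (1, 0), P = (0, 1) — the answer is frame-independent, so this choice is without loss of generality.
1. B is the centroid of triangle YRP ⇒ B = (1/3, 1/3)
2. M lies on line YR with YM:MR = 2:5 ⇒ M = (2/7, 0)
3. H is where the line through M parallel to PR meets line YB ⇒ H = (1/7, 1/7)
H = Y + t·(B−Y) with t = 3/7, so YH:HB = t:(1−t) = 3/7:4/7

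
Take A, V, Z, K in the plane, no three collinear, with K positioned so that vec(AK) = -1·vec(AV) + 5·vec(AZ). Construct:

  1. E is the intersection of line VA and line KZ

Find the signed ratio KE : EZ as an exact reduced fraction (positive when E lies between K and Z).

KE:EZ = -5

Assign A = (0, 0), V = (1, 0), Z = (0, 1), K = (-1, 5) — the answer is frame-independent, so this choice is without loss of generality.
1. E is the intersection of line VA and line KZ ⇒ E = (1/4, 0)
E = K + t·(Z−K) with t = 5/4, so KE:EZ = t:(1−t) = 5/4:-1/4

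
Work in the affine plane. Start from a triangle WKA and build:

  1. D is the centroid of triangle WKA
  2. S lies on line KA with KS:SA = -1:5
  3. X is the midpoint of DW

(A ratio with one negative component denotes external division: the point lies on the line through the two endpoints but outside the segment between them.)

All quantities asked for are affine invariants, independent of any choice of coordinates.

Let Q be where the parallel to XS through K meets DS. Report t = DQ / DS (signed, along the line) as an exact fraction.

Assign W = (0, 0), K = (1, 0), A = (0, 1) — the answer is frame-independent, so this choice is without loss of generality.
1. D is the centroid of triangle WKA ⇒ D = (1/3, 1/3)
2. S lies on line KA with KS:SA = -1:5 ⇒ S = (5/4, -1/4)
3. X is the midpoint of DW ⇒ X = (1/6, 1/6)
through K parallel to XS: direction (13/12, -5/12); meets DS at Q = (23/36, 5/36)
Q = D + t·(S−D) with t = 1/3

t = 1/3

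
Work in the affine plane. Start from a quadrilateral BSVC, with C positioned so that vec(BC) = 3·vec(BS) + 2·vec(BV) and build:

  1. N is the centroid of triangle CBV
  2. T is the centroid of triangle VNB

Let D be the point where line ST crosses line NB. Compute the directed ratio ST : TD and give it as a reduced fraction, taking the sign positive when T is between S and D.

Assign B = (0, 0), S = (1, 0), V = (0, 1), C = (3, 2) — the answer is frame-independent, so this choice is without loss of generality.
1. N is the centroid of triangle CBV ⇒ N = (1, 1)
2. T is the centroid of triangle VNB ⇒ T = (1/3, 2/3)
line ST meets NB at D = (1/2, 1/2)
T = S + t·(D−S) with t = 4/3, so ST:TD = 4/3:-1/3

ST:TD = -4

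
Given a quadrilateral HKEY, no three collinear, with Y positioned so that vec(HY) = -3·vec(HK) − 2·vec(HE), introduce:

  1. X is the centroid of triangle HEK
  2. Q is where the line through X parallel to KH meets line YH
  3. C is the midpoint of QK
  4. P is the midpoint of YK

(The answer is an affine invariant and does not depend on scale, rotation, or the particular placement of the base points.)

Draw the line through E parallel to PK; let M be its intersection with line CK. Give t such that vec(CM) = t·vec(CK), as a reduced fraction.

t = -29/7

Work in coordinates with H = (0, 0), K = (1, 0), E = (0, 1), Y = (-3, -2).
1. X is the centroid of triangle HEK ⇒ X = (1/3, 1/3)
2. Q is where the line through X parallel to KH meets line YH ⇒ Q = (1/2, 1/3)
3. C is the midpoint of QK ⇒ C = (3/4, 1/6)
4. P is the midpoint of YK ⇒ P = (-1, -1)
through E parallel to PK: direction (2, 1); meets CK at M = (-2/7, 6/7)
M = C + t·(K−C) with t = -29/7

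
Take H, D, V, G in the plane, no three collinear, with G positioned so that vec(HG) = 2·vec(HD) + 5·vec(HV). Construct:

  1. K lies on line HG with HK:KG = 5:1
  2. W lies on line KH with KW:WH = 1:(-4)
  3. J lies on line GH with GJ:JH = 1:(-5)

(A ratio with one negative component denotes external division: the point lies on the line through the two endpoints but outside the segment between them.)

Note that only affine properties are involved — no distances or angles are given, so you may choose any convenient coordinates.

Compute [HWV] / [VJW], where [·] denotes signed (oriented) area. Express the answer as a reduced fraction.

Set H = (0, 0), D = (1, 0), V = (0, 1), G = (2, 5); any affine frame gives the same invariant.
1. K lies on line HG with HK:KG = 5:1 ⇒ K = (5/3, 25/6)
2. W lies on line KH with KW:WH = 1:(-4) ⇒ W = (20/9, 50/9)
3. J lies on line GH with GJ:JH = 1:(-5) ⇒ J = (5/2, 25/4)
2·[HWV] = 20/9, 2·[VJW] = -5/18
[HWV]:[VJW] = 20/9:-5/18 = -8

[HWV]:[VJW] = -8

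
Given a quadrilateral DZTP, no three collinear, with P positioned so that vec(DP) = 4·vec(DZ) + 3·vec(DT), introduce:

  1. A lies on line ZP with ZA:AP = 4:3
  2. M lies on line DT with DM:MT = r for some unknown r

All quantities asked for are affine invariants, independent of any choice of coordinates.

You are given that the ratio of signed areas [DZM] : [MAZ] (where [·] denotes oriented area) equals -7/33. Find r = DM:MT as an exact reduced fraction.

r = 4/3

Assign D = (0, 0), Z = (1, 0), T = (0, 1), P = (4, 3) — the answer is frame-independent, so this choice is without loss of generality.
1. A lies on line ZP with ZA:AP = 4:3 ⇒ A = (19/7, 12/7)
2. With DM:MT = r, write λ = r/(r+1) so M = D + λ·(T−D); M is affine-linear in λ
Every point depending on M is an affine combination of M and λ-independent points, so each such coordinate is linear in λ; the λ² term in each signed area is a multiple of (T−D)×(T−D) = 0, so 2·[DZM] and 2·[MAZ] are each linear in λ. Evaluating at λ=0 and λ=1:
  2·[DZM] = λ,   2·[MAZ] = -12/7·λ − 12/7
So [DZM]:[MAZ] = (λ) / (-12/7·λ − 12/7). Setting this equal to -7/33:
  λ = -7/33·(-12/7·λ − 12/7)  ⇒  λ = 4/7
Then r = λ/(1−λ) = (4/7)/(3/7) = 4/3. Check: with r = 4/3, M = (0, 4/7) and [DZM]:[MAZ] = -7/33 as required.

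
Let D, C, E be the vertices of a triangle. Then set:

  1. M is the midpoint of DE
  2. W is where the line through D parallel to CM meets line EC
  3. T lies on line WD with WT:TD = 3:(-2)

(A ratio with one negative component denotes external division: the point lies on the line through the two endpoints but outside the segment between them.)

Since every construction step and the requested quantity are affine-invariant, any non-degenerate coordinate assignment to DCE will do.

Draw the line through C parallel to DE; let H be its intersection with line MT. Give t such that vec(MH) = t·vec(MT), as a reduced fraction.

t = -1/4

Choose coordinates D = (0, 0), C = (1, 0), E = (0, 1).
1. M is the midpoint of DE ⇒ M = (0, 1/2)
2. W is where the line through D parallel to CM meets line EC ⇒ W = (2, -1)
3. T lies on line WD with WT:TD = 3:(-2) ⇒ T = (-4, 2)
through C parallel to DE: direction (0, 1); meets MT at H = (1, 1/8)
H = M + t·(T−M) with t = -1/4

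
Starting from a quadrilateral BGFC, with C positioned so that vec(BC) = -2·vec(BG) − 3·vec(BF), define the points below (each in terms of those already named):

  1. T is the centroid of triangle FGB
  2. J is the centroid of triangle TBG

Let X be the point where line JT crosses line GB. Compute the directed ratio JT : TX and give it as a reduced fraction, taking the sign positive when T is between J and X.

JT:TX = -2/3

Work in coordinates with B = (0, 0), G = (1, 0), F = (0, 1), C = (-2, -3).
1. T is the centroid of triangle FGB ⇒ T = (1/3, 1/3)
2. J is the centroid of triangle TBG ⇒ J = (4/9, 1/9)
line JT meets GB at X = (1/2, 0)
T = J + t·(X−J) with t = -2, so JT:TX = -2:3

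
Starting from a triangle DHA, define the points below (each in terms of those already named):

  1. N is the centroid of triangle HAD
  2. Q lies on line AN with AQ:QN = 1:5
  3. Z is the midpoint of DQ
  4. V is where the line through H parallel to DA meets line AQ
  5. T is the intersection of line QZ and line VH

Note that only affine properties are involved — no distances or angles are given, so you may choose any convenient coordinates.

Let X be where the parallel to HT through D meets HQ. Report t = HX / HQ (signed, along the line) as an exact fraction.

Work in coordinates with D = (0, 0), H = (1, 0), A = (0, 1).
1. N is the centroid of triangle HAD ⇒ N = (1/3, 1/3)
2. Q lies on line AN with AQ:QN = 1:5 ⇒ Q = (1/18, 8/9)
3. Z is the midpoint of DQ ⇒ Z = (1/36, 4/9)
4. V is where the line through H parallel to DA meets line AQ ⇒ V = (1, -1)
5. T is the intersection of line QZ and line VH ⇒ T = (1, 16)
through D parallel to HT: direction (0, 16); meets HQ at X = (0, 16/17)
X = H + t·(Q−H) with t = 18/17

t = 18/17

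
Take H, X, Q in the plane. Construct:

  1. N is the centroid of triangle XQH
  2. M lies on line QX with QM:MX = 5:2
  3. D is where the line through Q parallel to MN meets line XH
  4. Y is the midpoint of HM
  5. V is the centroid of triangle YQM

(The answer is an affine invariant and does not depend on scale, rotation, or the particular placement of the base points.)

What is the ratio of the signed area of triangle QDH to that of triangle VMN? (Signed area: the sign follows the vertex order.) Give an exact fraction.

[QDH]:[VMN] = 144

Work in coordinates with H = (0, 0), X = (1, 0), Q = (0, 1).
1. N is the centroid of triangle XQH ⇒ N = (1/3, 1/3)
2. M lies on line QX with QM:MX = 5:2 ⇒ M = (5/7, 2/7)
3. D is where the line through Q parallel to MN meets line XH ⇒ D = (8, 0)
4. Y is the midpoint of HM ⇒ Y = (5/14, 1/7)
5. V is the centroid of triangle YQM ⇒ V = (5/14, 10/21)
2·[QDH] = -8, 2·[VMN] = -1/18
[QDH]:[VMN] = -8:-1/18 = 144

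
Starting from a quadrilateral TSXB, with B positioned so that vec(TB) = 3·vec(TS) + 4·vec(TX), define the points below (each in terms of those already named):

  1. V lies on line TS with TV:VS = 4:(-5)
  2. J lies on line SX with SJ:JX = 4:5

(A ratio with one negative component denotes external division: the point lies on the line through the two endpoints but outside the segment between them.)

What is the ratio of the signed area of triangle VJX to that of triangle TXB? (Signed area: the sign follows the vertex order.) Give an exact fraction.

[VJX]:[TXB] = -25/27

Work in coordinates with T = (0, 0), S = (1, 0), X = (0, 1), B = (3, 4).
1. V lies on line TS with TV:VS = 4:(-5) ⇒ V = (-4, 0)
2. J lies on line SX with SJ:JX = 4:5 ⇒ J = (5/9, 4/9)
2·[VJX] = 25/9, 2·[TXB] = -3
[VJX]:[TXB] = 25/9:-3 = -25/27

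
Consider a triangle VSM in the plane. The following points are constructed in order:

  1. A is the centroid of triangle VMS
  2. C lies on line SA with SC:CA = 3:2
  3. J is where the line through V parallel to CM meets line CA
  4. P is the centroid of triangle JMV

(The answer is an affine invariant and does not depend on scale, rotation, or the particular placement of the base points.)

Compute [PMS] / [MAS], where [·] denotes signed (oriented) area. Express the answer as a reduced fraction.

[PMS]:[MAS] = -9/5

Work in coordinates with V = (0, 0), S = (1, 0), M = (0, 1).
1. A is the centroid of triangle VMS ⇒ A = (1/3, 1/3)
2. C lies on line SA with SC:CA = 3:2 ⇒ C = (3/5, 1/5)
3. J is where the line through V parallel to CM meets line CA ⇒ J = (-3/5, 4/5)
4. P is the centroid of triangle JMV ⇒ P = (-1/5, 3/5)
2·[PMS] = -3/5, 2·[MAS] = 1/3
[PMS]:[MAS] = -3/5:1/3 = -9/5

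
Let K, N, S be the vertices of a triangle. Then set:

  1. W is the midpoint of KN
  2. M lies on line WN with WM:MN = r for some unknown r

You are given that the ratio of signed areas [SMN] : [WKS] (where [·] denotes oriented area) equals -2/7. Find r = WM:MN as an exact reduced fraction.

r = 5/2

Work in coordinates with K = (0, 0), N = (1, 0), S = (0, 1).
1. W is the midpoint of KN ⇒ W = (1/2, 0)
2. With WM:MN = r, write λ = r/(r+1) so M = W + λ·(N−W); M is affine-linear in λ
Every point depending on M is an affine combination of M and λ-independent points, so each such coordinate is linear in λ; the λ² term in each signed area is a multiple of (N−W)×(N−W) = 0, so 2·[SMN] and 2·[WKS] are each linear in λ. Evaluating at λ=0 and λ=1:
  2·[SMN] = -1/2·λ + 1/2,   2·[WKS] = -1/2
So [SMN]:[WKS] = (-1/2·λ + 1/2) / (-1/2). Setting this equal to -2/7:
  -1/2·λ + 1/2 = -2/7·(-1/2)  ⇒  λ = 5/7
Then r = λ/(1−λ) = (5/7)/(2/7) = 5/2. Check: with r = 5/2, M = (6/7, 0) and [SMN]:[WKS] = -2/7 as required.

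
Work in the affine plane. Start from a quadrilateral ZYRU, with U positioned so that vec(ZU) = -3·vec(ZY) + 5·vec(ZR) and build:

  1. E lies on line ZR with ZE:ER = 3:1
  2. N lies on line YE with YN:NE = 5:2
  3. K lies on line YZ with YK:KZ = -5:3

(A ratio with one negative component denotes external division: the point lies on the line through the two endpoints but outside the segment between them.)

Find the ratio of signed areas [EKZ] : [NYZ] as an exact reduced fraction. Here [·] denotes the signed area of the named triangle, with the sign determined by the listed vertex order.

[EKZ]:[NYZ] = -21/10

Assign Z = (0, 0), Y = (1, 0), R = (0, 1), U = (-3, 5) — the answer is frame-independent, so this choice is without loss of generality.
1. E lies on line ZR with ZE:ER = 3:1 ⇒ E = (0, 3/4)
2. N lies on line YE with YN:NE = 5:2 ⇒ N = (2/7, 15/28)
3. K lies on line YZ with YK:KZ = -5:3 ⇒ K = (-3/2, 0)
2·[EKZ] = 9/8, 2·[NYZ] = -15/28
[EKZ]:[NYZ] = 9/8:-15/28 = -21/10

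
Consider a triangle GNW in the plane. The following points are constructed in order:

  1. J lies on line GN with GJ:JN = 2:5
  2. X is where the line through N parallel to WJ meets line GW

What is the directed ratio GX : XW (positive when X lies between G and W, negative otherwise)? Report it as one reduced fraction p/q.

GX:XW = -7/5

Choose coordinates G = (0, 0), N = (1, 0), W = (0, 1).
1. J lies on line GN with GJ:JN = 2:5 ⇒ J = (2/7, 0)
2. X is where the line through N parallel to WJ meets line GW ⇒ X = (0, 7/2)
X = G + t·(W−G) with t = 7/2, so GX:XW = t:(1−t) = 7/2:-5/2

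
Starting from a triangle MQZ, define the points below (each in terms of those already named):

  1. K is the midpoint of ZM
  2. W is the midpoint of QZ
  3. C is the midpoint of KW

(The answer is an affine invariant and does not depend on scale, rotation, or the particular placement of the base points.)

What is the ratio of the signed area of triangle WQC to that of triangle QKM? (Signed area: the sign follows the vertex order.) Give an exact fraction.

[WQC]:[QKM] = -1/4

Assign M = (0, 0), Q = (1, 0), Z = (0, 1) — the answer is frame-independent, so this choice is without loss of generality.
1. K is the midpoint of ZM ⇒ K = (0, 1/2)
2. W is the midpoint of QZ ⇒ W = (1/2, 1/2)
3. C is the midpoint of KW ⇒ C = (1/4, 1/2)
2·[WQC] = -1/8, 2·[QKM] = 1/2
[WQC]:[QKM] = -1/8:1/2 = -1/4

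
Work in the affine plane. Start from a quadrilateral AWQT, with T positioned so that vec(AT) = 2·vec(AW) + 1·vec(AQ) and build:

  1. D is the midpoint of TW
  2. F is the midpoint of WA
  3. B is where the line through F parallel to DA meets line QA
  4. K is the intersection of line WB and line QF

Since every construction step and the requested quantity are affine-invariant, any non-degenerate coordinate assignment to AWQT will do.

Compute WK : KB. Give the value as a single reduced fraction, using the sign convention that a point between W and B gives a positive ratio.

WK:KB = 6/7

Set A = (0, 0), W = (1, 0), Q = (0, 1), T = (2, 1); any affine frame gives the same invariant.
1. D is the midpoint of TW ⇒ D = (3/2, 1/2)
2. F is the midpoint of WA ⇒ F = (1/2, 0)
3. B is where the line through F parallel to DA meets line QA ⇒ B = (0, -1/6)
4. K is the intersection of line WB and line QF ⇒ K = (7/13, -1/13)
K = W + t·(B−W) with t = 6/13, so WK:KB = t:(1−t) = 6/13:7/13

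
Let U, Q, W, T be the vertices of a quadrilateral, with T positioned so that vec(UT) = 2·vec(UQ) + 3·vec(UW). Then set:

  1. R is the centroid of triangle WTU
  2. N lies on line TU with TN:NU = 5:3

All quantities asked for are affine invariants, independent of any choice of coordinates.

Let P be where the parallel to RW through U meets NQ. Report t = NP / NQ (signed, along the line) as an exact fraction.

Choose coordinates U = (0, 0), Q = (1, 0), W = (0, 1), T = (2, 3).
1. R is the centroid of triangle WTU ⇒ R = (2/3, 4/3)
2. N lies on line TU with TN:NU = 5:3 ⇒ N = (3/4, 9/8)
through U parallel to RW: direction (-2/3, -1/3); meets NQ at P = (9/10, 9/20)
P = N + t·(Q−N) with t = 3/5

t = 3/5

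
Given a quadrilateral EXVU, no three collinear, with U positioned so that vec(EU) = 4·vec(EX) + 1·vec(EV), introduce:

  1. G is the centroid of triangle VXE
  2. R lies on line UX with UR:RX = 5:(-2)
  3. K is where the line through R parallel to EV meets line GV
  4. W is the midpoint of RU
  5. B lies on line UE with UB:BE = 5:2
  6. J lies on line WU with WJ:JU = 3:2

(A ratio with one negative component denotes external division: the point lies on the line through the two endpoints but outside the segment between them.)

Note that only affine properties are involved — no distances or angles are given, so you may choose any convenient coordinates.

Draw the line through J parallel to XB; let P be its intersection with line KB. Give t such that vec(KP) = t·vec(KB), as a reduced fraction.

t = 31/21

Set E = (0, 0), X = (1, 0), V = (0, 1), U = (4, 1); any affine frame gives the same invariant.
1. G is the centroid of triangle VXE ⇒ G = (1/3, 1/3)
2. R lies on line UX with UR:RX = 5:(-2) ⇒ R = (-1, -2/3)
3. K is where the line through R parallel to EV meets line GV ⇒ K = (-1, 3)
4. W is the midpoint of RU ⇒ W = (3/2, 1/6)
5. B lies on line UE with UB:BE = 5:2 ⇒ B = (8/7, 2/7)
6. J lies on line WU with WJ:JU = 3:2 ⇒ J = (3, 2/3)
through J parallel to XB: direction (1/7, 2/7); meets KB at P = (106/49, -148/147)
P = K + t·(B−K) with t = 31/21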